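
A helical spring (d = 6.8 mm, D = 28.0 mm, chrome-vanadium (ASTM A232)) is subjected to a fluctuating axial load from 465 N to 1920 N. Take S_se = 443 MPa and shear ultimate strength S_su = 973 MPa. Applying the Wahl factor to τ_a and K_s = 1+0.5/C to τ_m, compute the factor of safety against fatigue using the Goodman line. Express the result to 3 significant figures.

1.21

C = D/d = 28.0/6.8 = 4.1176; K_W = (4C−1)/(4C−4)+0.615/C = 1.3899; K_s = 1+0.5/C = 1.1214
F_a = (F_max−F_min)/2 = 727.5 N; F_m = (F_max+F_min)/2 = 1192.5 N
τ_a = K_W·8F_aD/(πd³) = 1.3899 × 164.97 = 229.3 MPa
τ_m = K_s·8F_mD/(πd³) = 1.1214 × 270.41 = 303.25 MPa
Goodman: 1/n_f = τ_a/S_se + τ_m/S_su = 229.3/443 + 303.25/973 = 0.51760 + 0.31167 = 0.82926
n_f = 1/0.82926 = 1.206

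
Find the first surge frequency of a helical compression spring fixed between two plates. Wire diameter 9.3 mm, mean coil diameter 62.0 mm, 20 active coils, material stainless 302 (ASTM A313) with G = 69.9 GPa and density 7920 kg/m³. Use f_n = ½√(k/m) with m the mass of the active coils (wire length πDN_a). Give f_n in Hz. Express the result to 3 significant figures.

k = Gd⁴/(8D³N_a) = (69.9×10³)(9.3⁴)/(8·62.0³·20) = 13.712 N/mm = 13712 N/m
Wire length L = πDN_a = π·62.0·20 = 3895.6 mm
m = ρ·(πd²/4)·L = 7920 × 67.929×10⁻⁶ m² × 3.8956 m = 2.0958 kg
f_n = ½√(k/m) = 0.5·√(13712/2.0958) = 0.5·√(6542.8) = 40.444 Hz

40.4 Hz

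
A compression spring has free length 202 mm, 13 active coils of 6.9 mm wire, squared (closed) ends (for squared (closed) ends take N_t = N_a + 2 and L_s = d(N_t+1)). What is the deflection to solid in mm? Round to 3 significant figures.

91.6 mm

N_t = 15; L_s = 6.9·16 = 110.4 mm
δ_solid = L₀ − L_s = 202 − 110.4 = 91.6 mm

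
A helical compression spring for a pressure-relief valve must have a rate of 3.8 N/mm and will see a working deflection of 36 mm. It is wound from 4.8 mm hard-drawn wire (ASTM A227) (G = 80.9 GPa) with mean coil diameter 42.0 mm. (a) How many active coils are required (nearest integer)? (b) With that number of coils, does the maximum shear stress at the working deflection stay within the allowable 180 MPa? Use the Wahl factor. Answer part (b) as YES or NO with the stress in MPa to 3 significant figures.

N_a = Gd⁴/(8D³k) = (80.9×10³)(4.8⁴)/(8·42.0³·3.8) = 19.07 → N_a = 19
Actual rate k = Gd⁴/(8D³·19) = 3.8135 N/mm
Working load F = kδ = 3.8135·36 = 137.29 N
C = 42.0/4.8 = 8.7500; K_W = (4C−1)/(4C−4)+0.615/C = 1.1671
τ_max = K_W·8FD/(πd³) = 1.1671·132.77 = 154.95 MPa
τ_max ≤ 180 MPa → acceptable

(a) 19 coils; (b) YES, τ_max = 155 MPa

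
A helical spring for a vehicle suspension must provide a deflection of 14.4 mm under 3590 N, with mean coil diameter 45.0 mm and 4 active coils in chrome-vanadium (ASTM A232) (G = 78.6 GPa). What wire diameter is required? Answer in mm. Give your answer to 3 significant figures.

Required rate k = F/δ = 3590/14.4 = 249.31 N/mm
d = (8D³N_a·k / G)^(1/4) = (8·45.0³·4·249.31 / (78.6×10³))^0.25
  = (9249)^0.25 = 9.8067 mm

9.81 mm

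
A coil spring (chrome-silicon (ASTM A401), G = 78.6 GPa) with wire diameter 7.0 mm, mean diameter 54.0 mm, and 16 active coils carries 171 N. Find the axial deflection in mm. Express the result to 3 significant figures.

18.3 mm

k = Gd⁴/(8D³N_a) = (78.6×10³)(7.0⁴)/(8·54.0³·16) = 9.3632 N/mm
δ = F/k = 171 / 9.3632 = 18.263 mm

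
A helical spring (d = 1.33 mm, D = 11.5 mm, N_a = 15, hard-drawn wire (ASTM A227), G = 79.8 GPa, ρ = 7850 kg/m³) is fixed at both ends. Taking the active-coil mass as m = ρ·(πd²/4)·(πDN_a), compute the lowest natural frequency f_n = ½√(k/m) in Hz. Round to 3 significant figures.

241 Hz

k = Gd⁴/(8D³N_a) = (79.8×10³)(1.33⁴)/(8·11.5³·15) = 1.3682 N/mm = 1368.2 N/m
Wire length L = πDN_a = π·11.5·15 = 541.92 mm
m = ρ·(πd²/4)·L = 7850 × 1.3893×10⁻⁶ m² × 0.54192 m = 0.0059102 kg
f_n = ½√(k/m) = 0.5·√(1368.2/0.0059102) = 0.5·√(2.3149e+05) = 240.57 Hz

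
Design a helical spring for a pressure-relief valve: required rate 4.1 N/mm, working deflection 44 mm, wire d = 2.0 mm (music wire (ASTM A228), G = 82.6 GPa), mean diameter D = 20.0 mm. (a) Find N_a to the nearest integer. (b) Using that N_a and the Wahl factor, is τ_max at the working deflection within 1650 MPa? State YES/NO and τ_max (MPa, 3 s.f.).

N_a = Gd⁴/(8D³k) = (82.6×10³)(2.0⁴)/(8·20.0³·4.1) = 5.037 → N_a = 5
Actual rate k = Gd⁴/(8D³·5) = 4.13 N/mm
Working load F = kδ = 4.13·44 = 181.72 N
C = 20.0/2.0 = 10.0000; K_W = (4C−1)/(4C−4)+0.615/C = 1.1448
τ_max = K_W·8FD/(πd³) = 1.1448·1156.9 = 1324.4 MPa
τ_max ≤ 1650 MPa → acceptable

(a) 5 coils; (b) YES, τ_max = 1320 MPa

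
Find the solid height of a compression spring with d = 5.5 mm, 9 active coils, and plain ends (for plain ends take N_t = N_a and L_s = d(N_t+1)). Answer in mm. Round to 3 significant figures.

plain ends: N_t = N_a = 9
L_s = d·(N_t+1) = 5.5 × 10 = 55 mm

55.0 mm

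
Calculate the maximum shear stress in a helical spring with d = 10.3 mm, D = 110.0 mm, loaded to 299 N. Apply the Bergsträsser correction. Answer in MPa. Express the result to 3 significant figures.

Spring index C = D/d = 110.0/10.3 = 10.6796
K_B = (4C+2)/(4C−3) = 44.718/39.718 = 1.1259
τ₀ = 8FD/(πd³) = 8·299·110.0/(π·10.3³) = 263120/3432.9 = 76.646 MPa
τ_max = K·τ₀ = 1.1259 × 76.646 = 86.295 MPa

86.3 MPa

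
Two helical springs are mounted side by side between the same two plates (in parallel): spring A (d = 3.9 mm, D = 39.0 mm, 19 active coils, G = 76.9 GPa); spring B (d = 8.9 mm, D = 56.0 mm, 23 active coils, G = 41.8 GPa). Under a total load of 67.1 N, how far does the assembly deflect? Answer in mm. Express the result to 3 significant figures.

k_A = Gd⁴/(8D³N_a) = (76.9×10³)(3.9⁴)/(8·39.0³·19) = 1.9731 N/mm
k_B = Gd⁴/(8D³N_a) = (41.8×10³)(8.9⁴)/(8·56.0³·23) = 8.1162 N/mm
Parallel: k_eq = 1.9731 + 8.1162 = 10.089 N/mm
δ = F/k_eq = 67.1/10.089 = 6.6506 mm

6.65 mm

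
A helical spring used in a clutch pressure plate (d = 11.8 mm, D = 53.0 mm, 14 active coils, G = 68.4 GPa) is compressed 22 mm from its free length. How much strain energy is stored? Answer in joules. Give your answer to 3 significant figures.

k = Gd⁴/(8D³N_a) = (68.4×10³)(11.8⁴)/(8·53.0³·14) = 79.531 N/mm
U = ½kδ² = 0.5 × 79.531 × 22² = 19247 N·mm = 19.247 J

19.2 J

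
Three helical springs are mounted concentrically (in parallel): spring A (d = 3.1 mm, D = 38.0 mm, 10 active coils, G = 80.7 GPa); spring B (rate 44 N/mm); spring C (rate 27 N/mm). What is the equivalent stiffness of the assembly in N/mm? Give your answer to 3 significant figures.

k_A = Gd⁴/(8D³N_a) = (80.7×10³)(3.1⁴)/(8·38.0³·10) = 1.6978 N/mm
Parallel: k_eq = 1.6978 + 44 + 27 = 72.698 N/mm

72.7 N/mm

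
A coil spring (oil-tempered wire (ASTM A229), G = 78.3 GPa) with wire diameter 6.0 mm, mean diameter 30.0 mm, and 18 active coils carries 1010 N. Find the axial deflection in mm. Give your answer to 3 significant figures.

k = Gd⁴/(8D³N_a) = (78.3×10³)(6.0⁴)/(8·30.0³·18) = 26.1 N/mm
δ = F/k = 1010 / 26.1 = 38.697 mm

38.7 mm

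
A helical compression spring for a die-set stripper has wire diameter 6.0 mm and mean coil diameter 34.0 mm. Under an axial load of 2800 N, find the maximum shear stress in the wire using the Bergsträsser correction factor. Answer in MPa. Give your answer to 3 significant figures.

Spring index C = D/d = 34.0/6.0 = 5.6667
K_B = (4C+2)/(4C−3) = 24.667/19.667 = 1.2542
τ₀ = 8FD/(πd³) = 8·2800·34.0/(π·6.0³) = 761600/678.58 = 1122.3 MPa
τ_max = K·τ₀ = 1.2542 × 1122.3 = 1407.7 MPa

1410 MPa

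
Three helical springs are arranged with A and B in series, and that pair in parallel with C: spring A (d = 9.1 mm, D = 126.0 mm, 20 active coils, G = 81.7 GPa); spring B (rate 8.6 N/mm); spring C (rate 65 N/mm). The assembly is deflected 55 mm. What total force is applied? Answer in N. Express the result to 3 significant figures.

3650 N

k_A = Gd⁴/(8D³N_a) = (81.7×10³)(9.1⁴)/(8·126.0³·20) = 1.7505 N/mm
Springs A,B series: k_AB = 1/(1/1.7505+1/8.6) = 1.4544 N/mm; parallel with C: k_eq = 1.4544+65 = 66.454 N/mm
F = k_eq·δ = 66.454·55 = 3655 N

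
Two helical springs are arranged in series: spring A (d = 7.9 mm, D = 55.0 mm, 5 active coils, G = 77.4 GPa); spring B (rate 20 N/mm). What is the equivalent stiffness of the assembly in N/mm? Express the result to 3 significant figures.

13.9 N/mm

k_A = Gd⁴/(8D³N_a) = (77.4×10³)(7.9⁴)/(8·55.0³·5) = 45.3 N/mm
Series: 1/k_eq = 1/45.3 + 1/20 = 0.072075; k_eq = 13.874 N/mm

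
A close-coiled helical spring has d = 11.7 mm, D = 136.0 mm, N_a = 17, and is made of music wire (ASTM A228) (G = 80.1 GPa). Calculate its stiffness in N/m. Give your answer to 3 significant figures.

k = Gd⁴/(8D³N_a) = (80.1×10³ × 11.7⁴) / (8 × 136.0³ × 17)
  = 1.50098e+09 / 3.42102e+08 = 4.3875 N/mm = 4387.5 N/m

4390 N/m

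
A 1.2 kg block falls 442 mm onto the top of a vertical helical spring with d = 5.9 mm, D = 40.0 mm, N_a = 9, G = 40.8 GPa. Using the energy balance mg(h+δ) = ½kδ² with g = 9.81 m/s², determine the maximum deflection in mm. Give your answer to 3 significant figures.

32.3 mm

k = Gd⁴/(8D³N_a) = (40.8×10³)(5.9⁴)/(8·40.0³·9) = 10.729 N/mm
W = mg = 1.2 × 9.81 = 11.772 N
½kδ² − Wδ − Wh = 0 → δ = (W + √(W² + 2kWh))/k
δ = (11.772 + √(138.58 + 111650))/10.729 = (11.772 + 334.35)/10.729 = 32.26 mm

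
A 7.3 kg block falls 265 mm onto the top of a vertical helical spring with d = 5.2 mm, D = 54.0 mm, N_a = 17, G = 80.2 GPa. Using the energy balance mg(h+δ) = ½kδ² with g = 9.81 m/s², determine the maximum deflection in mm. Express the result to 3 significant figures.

k = Gd⁴/(8D³N_a) = (80.2×10³)(5.2⁴)/(8·54.0³·17) = 2.7382 N/mm
W = mg = 7.3 × 9.81 = 71.613 N
½kδ² − Wδ − Wh = 0 → δ = (W + √(W² + 2kWh))/k
δ = (71.613 + √(5128.4 + 103929))/2.7382 = (71.613 + 330.24)/2.7382 = 146.76 mm

147 mm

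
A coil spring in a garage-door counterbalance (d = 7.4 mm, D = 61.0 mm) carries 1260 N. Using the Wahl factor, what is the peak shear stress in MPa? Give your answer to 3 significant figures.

569 MPa

Spring index C = D/d = 61.0/7.4 = 8.2432
K_W = (4C−1)/(4C−4) + 0.615/C = 31.973/28.973 + 0.0746 = 1.1782
τ₀ = 8FD/(πd³) = 8·1260·61.0/(π·7.4³) = 614880/1273 = 483 MPa
τ_max = K·τ₀ = 1.1782 × 483 = 569.04 MPa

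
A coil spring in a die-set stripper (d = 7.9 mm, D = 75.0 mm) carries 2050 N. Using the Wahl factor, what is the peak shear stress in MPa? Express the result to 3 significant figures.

Spring index C = D/d = 75.0/7.9 = 9.4937
K_W = (4C−1)/(4C−4) + 0.615/C = 36.975/33.975 + 0.0648 = 1.1531
τ₀ = 8FD/(πd³) = 8·2050·75.0/(π·7.9³) = 1.23e+06/1548.9 = 794.1 MPa
τ_max = K·τ₀ = 1.1531 × 794.1 = 915.66 MPa

916 MPa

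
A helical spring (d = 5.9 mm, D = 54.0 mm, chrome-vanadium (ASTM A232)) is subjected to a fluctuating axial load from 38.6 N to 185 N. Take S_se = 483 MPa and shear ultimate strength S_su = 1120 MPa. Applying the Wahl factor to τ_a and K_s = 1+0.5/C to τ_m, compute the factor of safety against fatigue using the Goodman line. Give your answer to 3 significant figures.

5.32

C = D/d = 54.0/5.9 = 9.1525; K_W = (4C−1)/(4C−4)+0.615/C = 1.1592; K_s = 1+0.5/C = 1.0546
F_a = (F_max−F_min)/2 = 73.2 N; F_m = (F_max+F_min)/2 = 111.8 N
τ_a = K_W·8F_aD/(πd³) = 1.1592 × 49.01 = 56.812 MPa
τ_m = K_s·8F_mD/(πd³) = 1.0546 × 74.855 = 78.944 MPa
Goodman: 1/n_f = τ_a/S_se + τ_m/S_su = 56.812/483 + 78.944/1120 = 0.11762 + 0.07049 = 0.18811
n_f = 1/0.18811 = 5.316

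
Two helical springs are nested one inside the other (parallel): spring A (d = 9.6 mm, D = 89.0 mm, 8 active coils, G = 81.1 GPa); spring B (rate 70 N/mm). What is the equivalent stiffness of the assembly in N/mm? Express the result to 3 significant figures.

k_A = Gd⁴/(8D³N_a) = (81.1×10³)(9.6⁴)/(8·89.0³·8) = 15.267 N/mm
Parallel: k_eq = 15.267 + 70 = 85.267 N/mm

85.3 N/mm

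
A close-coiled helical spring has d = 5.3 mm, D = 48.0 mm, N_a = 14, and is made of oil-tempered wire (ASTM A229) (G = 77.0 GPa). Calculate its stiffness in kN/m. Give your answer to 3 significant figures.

k = Gd⁴/(8D³N_a) = (77.0×10³ × 5.3⁴) / (8 × 48.0³ × 14)
  = 6.07567e+07 / 1.23863e+07 = 4.9052 N/mm

4.91 kN/m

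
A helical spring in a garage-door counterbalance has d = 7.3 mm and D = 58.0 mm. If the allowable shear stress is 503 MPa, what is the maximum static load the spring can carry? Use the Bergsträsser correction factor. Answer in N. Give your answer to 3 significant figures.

1130 N

C = D/d = 58.0/7.3 = 7.9452
K_B = (4C+2)/(4C−3) = 33.781/28.781 = 1.1737
τ_max = K·8FD/(πd³) → F_max = τ_allow·πd³/(8DK)
F_max = 503·π·7.3³/(8·58.0·1.1737) = 6.1473e+05/544.61 = 1128.8 N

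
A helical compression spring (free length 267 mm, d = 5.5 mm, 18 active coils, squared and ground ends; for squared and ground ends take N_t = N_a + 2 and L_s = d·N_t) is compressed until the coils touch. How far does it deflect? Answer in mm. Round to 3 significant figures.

157 mm

N_t = 20; L_s = 5.5·20 = 110 mm
δ_solid = L₀ − L_s = 267 − 110 = 157 mm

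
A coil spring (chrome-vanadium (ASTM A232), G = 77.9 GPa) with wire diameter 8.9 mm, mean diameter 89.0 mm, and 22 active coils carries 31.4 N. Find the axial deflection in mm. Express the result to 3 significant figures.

k = Gd⁴/(8D³N_a) = (77.9×10³)(8.9⁴)/(8·89.0³·22) = 3.9393 N/mm
δ = F/k = 31.4 / 3.9393 = 7.971 mm

7.97 mm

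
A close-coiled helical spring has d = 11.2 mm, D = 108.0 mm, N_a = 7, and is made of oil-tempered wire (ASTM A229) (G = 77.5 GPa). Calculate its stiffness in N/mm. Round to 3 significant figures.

17.3 N/mm

k = Gd⁴/(8D³N_a) = (77.5×10³ × 11.2⁴) / (8 × 108.0³ × 7)
  = 1.21948e+09 / 7.05439e+07 = 17.287 N/mm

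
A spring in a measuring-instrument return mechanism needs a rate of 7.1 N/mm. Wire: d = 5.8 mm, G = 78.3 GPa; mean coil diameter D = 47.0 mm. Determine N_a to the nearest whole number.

15

N_a = Gd⁴/(8D³k) = (78.3×10³ × 5.8⁴)/(8 × 47.0³ × 7.1)
    = 8.86082e+07 / 5.89715e+06 = 15.03 → 15 coils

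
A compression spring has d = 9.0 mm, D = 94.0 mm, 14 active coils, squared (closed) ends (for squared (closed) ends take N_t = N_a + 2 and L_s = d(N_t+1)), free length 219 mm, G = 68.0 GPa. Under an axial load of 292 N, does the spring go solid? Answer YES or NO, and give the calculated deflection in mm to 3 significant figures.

k = Gd⁴/(8D³N_a) = (68.0×10³)(9.0⁴)/(8·94.0³·14) = 4.796 N/mm
N_t = 16; L_s = 9.0·17 = 153 mm; δ_solid = L₀ − L_s = 219 − 153 = 66 mm
δ = F/k = 292/4.796 = 60.884 mm
δ < δ_solid → spring does not go solid

NO, δ = 60.9 mm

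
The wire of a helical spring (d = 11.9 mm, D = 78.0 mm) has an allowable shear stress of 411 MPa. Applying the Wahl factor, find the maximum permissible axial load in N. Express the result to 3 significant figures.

2840 N

C = D/d = 78.0/11.9 = 6.5546
K_W = (4C−1)/(4C−4) + 0.615/C = 25.218/22.218 + 0.0938 = 1.2288
τ_max = K·8FD/(πd³) → F_max = τ_allow·πd³/(8DK)
F_max = 411·π·11.9³/(8·78.0·1.2288) = 2.1759e+06/766.8 = 2837.6 N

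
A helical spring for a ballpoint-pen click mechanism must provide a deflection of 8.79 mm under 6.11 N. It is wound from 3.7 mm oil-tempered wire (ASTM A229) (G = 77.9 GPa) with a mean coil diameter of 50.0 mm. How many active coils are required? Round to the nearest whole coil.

Required rate k = F/δ = 6.11/8.79 = 0.69511 N/mm
N_a = Gd⁴/(8D³k) = (77.9×10³ × 3.7⁴)/(8 × 50.0³ × 0.69511)
    = 1.45997e+07 / 695108 = 21 → 21 coils

21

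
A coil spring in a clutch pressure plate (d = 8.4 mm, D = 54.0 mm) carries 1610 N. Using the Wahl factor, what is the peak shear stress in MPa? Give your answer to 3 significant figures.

461 MPa

Spring index C = D/d = 54.0/8.4 = 6.4286
K_W = (4C−1)/(4C−4) + 0.615/C = 24.714/21.714 + 0.0957 = 1.2338
τ₀ = 8FD/(πd³) = 8·1610·54.0/(π·8.4³) = 695520/1862 = 373.53 MPa
τ_max = K·τ₀ = 1.2338 × 373.53 = 460.87 MPa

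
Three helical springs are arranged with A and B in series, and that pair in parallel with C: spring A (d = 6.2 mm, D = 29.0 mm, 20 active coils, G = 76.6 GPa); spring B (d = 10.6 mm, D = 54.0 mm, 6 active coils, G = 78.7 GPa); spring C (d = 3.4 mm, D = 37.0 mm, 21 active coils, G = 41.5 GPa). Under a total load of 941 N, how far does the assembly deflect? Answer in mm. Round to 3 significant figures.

k_A = Gd⁴/(8D³N_a) = (76.6×10³)(6.2⁴)/(8·29.0³·20) = 29.006 N/mm
k_B = Gd⁴/(8D³N_a) = (78.7×10³)(10.6⁴)/(8·54.0³·6) = 131.45 N/mm
k_C = Gd⁴/(8D³N_a) = (41.5×10³)(3.4⁴)/(8·37.0³·21) = 0.6517 N/mm
Springs A,B series: k_AB = 1/(1/29.006+1/131.45) = 23.762 N/mm; parallel with C: k_eq = 23.762+0.6517 = 24.414 N/mm
δ = F/k_eq = 941/24.414 = 38.543 mm

38.5 mm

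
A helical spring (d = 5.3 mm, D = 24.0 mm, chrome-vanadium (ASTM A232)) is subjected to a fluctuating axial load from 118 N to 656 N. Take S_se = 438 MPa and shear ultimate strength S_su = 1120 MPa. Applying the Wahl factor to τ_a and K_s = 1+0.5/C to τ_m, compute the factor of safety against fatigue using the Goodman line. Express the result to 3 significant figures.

2.01

C = D/d = 24.0/5.3 = 4.5283; K_W = (4C−1)/(4C−4)+0.615/C = 1.3484; K_s = 1+0.5/C = 1.1104
F_a = (F_max−F_min)/2 = 269 N; F_m = (F_max+F_min)/2 = 387 N
τ_a = K_W·8F_aD/(πd³) = 1.3484 × 110.43 = 148.9 MPa
τ_m = K_s·8F_mD/(πd³) = 1.1104 × 158.87 = 176.41 MPa
Goodman: 1/n_f = τ_a/S_se + τ_m/S_su = 148.9/438 + 176.41/1120 = 0.33995 + 0.15751 = 0.49746
n_f = 1/0.49746 = 2.01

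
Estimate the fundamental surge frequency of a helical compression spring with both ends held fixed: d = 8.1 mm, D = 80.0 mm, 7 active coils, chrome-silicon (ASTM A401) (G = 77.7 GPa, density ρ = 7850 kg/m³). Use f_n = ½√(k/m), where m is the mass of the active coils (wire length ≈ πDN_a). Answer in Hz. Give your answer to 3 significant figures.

64.0 Hz

k = Gd⁴/(8D³N_a) = (77.7×10³)(8.1⁴)/(8·80.0³·7) = 11.665 N/mm = 11665 N/m
Wire length L = πDN_a = π·80.0·7 = 1759.3 mm
m = ρ·(πd²/4)·L = 7850 × 51.53×10⁻⁶ m² × 1.7593 m = 0.71165 kg
f_n = ½√(k/m) = 0.5·√(11665/0.71165) = 0.5·√(16392) = 64.016 Hz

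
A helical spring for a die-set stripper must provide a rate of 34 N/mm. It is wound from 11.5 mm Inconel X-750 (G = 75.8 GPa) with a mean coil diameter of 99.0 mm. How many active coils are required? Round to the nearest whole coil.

N_a = Gd⁴/(8D³k) = (75.8×10³ × 11.5⁴)/(8 × 99.0³ × 34)
    = 1.32575e+09 / 2.63921e+08 = 5.023 → 5 coils

5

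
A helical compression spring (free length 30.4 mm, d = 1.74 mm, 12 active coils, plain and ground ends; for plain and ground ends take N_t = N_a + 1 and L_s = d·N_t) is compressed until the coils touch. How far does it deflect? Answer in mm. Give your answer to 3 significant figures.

N_t = 13; L_s = 1.74·13 = 22.62 mm
δ_solid = L₀ − L_s = 30.4 − 22.62 = 7.78 mm

7.78 mm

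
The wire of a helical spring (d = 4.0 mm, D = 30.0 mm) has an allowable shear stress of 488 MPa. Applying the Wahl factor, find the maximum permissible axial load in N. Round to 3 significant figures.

341 N

C = D/d = 30.0/4.0 = 7.5000
K_W = (4C−1)/(4C−4) + 0.615/C = 29.000/26.000 + 0.0820 = 1.1974
τ_max = K·8FD/(πd³) → F_max = τ_allow·πd³/(8DK)
F_max = 488·π·4.0³/(8·30.0·1.1974) = 98118/287.37 = 341.43 N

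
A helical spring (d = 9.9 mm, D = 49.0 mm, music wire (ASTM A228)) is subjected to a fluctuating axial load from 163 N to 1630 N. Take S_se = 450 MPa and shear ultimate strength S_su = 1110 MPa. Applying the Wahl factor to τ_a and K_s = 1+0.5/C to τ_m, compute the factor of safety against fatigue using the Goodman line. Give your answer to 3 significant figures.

C = D/d = 49.0/9.9 = 4.9495; K_W = (4C−1)/(4C−4)+0.615/C = 1.3142; K_s = 1+0.5/C = 1.1010
F_a = (F_max−F_min)/2 = 733.5 N; F_m = (F_max+F_min)/2 = 896.5 N
τ_a = K_W·8F_aD/(πd³) = 1.3142 × 94.326 = 123.96 MPa
τ_m = K_s·8F_mD/(πd³) = 1.1010 × 115.29 = 126.93 MPa
Goodman: 1/n_f = τ_a/S_se + τ_m/S_su = 123.96/450 + 126.93/1110 = 0.27546 + 0.11435 = 0.38982
n_f = 1/0.38982 = 2.565

2.57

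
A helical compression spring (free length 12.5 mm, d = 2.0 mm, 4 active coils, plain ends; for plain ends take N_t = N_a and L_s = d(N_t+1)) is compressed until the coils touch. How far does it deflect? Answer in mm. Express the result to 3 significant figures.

2.50 mm

N_t = 4; L_s = 2.0·5 = 10 mm
δ_solid = L₀ − L_s = 12.5 − 10 = 2.5 mm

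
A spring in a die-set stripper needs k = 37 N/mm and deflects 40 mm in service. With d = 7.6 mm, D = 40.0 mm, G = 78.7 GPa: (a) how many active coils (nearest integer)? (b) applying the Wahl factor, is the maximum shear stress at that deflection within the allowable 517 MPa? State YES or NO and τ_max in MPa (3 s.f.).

N_a = Gd⁴/(8D³k) = (78.7×10³)(7.6⁴)/(8·40.0³·37) = 13.86 → N_a = 14
Actual rate k = Gd⁴/(8D³·14) = 36.63 N/mm
Working load F = kδ = 36.63·40 = 1465.2 N
C = 40.0/7.6 = 5.2632; K_W = (4C−1)/(4C−4)+0.615/C = 1.2928
τ_max = K_W·8FD/(πd³) = 1.2928·339.98 = 439.51 MPa
τ_max ≤ 517 MPa → acceptable

(a) 14 coils; (b) YES, τ_max = 440 MPa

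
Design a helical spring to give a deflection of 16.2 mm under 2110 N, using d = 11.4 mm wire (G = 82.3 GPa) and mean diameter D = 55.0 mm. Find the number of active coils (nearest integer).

8

Required rate k = F/δ = 2110/16.2 = 130.25 N/mm
N_a = Gd⁴/(8D³k) = (82.3×10³ × 11.4⁴)/(8 × 55.0³ × 130.25)
    = 1.39001e+09 / 1.73359e+08 = 8.018 → 8 coils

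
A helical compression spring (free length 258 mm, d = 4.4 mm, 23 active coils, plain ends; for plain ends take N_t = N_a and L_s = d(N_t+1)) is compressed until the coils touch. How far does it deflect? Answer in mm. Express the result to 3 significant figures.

152 mm

N_t = 23; L_s = 4.4·24 = 105.6 mm
δ_solid = L₀ − L_s = 258 − 105.6 = 152.4 mm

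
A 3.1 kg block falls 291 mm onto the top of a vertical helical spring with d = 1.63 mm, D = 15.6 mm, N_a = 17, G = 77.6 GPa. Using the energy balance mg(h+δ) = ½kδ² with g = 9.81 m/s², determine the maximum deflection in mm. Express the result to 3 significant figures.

k = Gd⁴/(8D³N_a) = (77.6×10³)(1.63⁴)/(8·15.6³·17) = 1.061 N/mm
W = mg = 3.1 × 9.81 = 30.411 N
½kδ² − Wδ − Wh = 0 → δ = (W + √(W² + 2kWh))/k
δ = (30.411 + √(924.83 + 18778.2))/1.061 = (30.411 + 140.37)/1.061 = 160.97 mm

161 mm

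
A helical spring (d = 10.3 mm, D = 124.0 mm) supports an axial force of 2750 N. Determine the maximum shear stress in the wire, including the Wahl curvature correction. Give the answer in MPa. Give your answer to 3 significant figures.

889 MPa

Spring index C = D/d = 124.0/10.3 = 12.0388
K_W = (4C−1)/(4C−4) + 0.615/C = 47.155/44.155 + 0.0511 = 1.1190
τ₀ = 8FD/(πd³) = 8·2750·124.0/(π·10.3³) = 2.728e+06/3432.9 = 794.66 MPa
τ_max = K·τ₀ = 1.1190 × 794.66 = 889.25 MPa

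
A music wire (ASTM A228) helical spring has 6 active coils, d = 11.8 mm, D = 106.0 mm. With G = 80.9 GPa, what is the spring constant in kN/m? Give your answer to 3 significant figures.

k = Gd⁴/(8D³N_a) = (80.9×10³ × 11.8⁴) / (8 × 106.0³ × 6)
  = 1.56847e+09 / 5.71688e+07 = 27.436 N/mm

27.4 kN/m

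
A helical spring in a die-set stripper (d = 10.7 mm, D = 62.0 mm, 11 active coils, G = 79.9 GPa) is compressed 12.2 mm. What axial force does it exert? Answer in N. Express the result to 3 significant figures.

609 N

k = Gd⁴/(8D³N_a) = (79.9×10³)(10.7⁴)/(8·62.0³·11) = 49.937 N/mm
F = k·δ = 49.937 × 12.2 = 609.23 N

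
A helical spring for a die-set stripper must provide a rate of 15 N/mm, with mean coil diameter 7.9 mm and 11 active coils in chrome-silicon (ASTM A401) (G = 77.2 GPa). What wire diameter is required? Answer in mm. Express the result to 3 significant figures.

1.70 mm

d = (8D³N_a·k / G)^(1/4) = (8·7.9³·11·15 / (77.2×10³))^0.25
  = (8.4302)^0.25 = 1.7040 mm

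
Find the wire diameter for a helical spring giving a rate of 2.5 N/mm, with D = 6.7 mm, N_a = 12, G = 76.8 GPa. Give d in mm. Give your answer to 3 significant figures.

0.985 mm

d = (8D³N_a·k / G)^(1/4) = (8·6.7³·12·2.5 / (76.8×10³))^0.25
  = (0.93988)^0.25 = 0.9846 mm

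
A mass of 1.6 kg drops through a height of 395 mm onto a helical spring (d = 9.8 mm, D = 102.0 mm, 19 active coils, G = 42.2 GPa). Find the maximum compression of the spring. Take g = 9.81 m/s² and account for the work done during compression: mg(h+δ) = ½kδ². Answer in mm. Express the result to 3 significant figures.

78.5 mm

k = Gd⁴/(8D³N_a) = (42.2×10³)(9.8⁴)/(8·102.0³·19) = 2.4131 N/mm
W = mg = 1.6 × 9.81 = 15.696 N
½kδ² − Wδ − Wh = 0 → δ = (W + √(W² + 2kWh))/k
δ = (15.696 + √(246.36 + 29921.9))/2.4131 = (15.696 + 173.69)/2.4131 = 78.483 mm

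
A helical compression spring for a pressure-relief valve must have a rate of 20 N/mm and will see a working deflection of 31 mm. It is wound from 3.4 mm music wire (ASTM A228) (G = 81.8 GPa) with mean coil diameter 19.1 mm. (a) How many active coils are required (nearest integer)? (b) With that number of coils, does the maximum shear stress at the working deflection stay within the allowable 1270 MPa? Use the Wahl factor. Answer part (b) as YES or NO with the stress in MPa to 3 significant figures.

N_a = Gd⁴/(8D³k) = (81.8×10³)(3.4⁴)/(8·19.1³·20) = 9.805 → N_a = 10
Actual rate k = Gd⁴/(8D³·10) = 19.61 N/mm
Working load F = kδ = 19.61·31 = 607.91 N
C = 19.1/3.4 = 5.6176; K_W = (4C−1)/(4C−4)+0.615/C = 1.2719
τ_max = K_W·8FD/(πd³) = 1.2719·752.28 = 956.82 MPa
τ_max ≤ 1270 MPa → acceptable

(a) 10 coils; (b) YES, τ_max = 957 MPa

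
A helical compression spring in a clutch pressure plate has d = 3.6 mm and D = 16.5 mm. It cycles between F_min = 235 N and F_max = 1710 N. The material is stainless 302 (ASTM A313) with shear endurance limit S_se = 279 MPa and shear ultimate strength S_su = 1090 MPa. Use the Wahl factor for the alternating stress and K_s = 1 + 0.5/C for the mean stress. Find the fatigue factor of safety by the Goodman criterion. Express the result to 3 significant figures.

C = D/d = 16.5/3.6 = 4.5833; K_W = (4C−1)/(4C−4)+0.615/C = 1.3435; K_s = 1+0.5/C = 1.1091
F_a = (F_max−F_min)/2 = 737.5 N; F_m = (F_max+F_min)/2 = 972.5 N
τ_a = K_W·8F_aD/(πd³) = 1.3435 × 664.17 = 892.3 MPa
τ_m = K_s·8F_mD/(πd³) = 1.1091 × 875.8 = 971.34 MPa
Goodman: 1/n_f = τ_a/S_se + τ_m/S_su = 892.3/279 + 971.34/1090 = 3.19821 + 0.89114 = 4.0894
n_f = 1/4.0894 = 0.2445

0.245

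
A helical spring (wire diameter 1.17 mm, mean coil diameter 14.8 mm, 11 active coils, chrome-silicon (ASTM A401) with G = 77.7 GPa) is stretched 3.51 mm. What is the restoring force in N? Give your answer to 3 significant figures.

k = Gd⁴/(8D³N_a) = (77.7×10³)(1.17⁴)/(8·14.8³·11) = 0.51038 N/mm
F = k·δ = 0.51038 × 3.51 = 1.7914 N

1.79 N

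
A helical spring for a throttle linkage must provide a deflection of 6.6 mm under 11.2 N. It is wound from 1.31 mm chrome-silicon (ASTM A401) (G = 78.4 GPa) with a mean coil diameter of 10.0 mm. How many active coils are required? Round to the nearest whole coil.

17

Required rate k = F/δ = 11.2/6.6 = 1.697 N/mm
N_a = Gd⁴/(8D³k) = (78.4×10³ × 1.31⁴)/(8 × 10.0³ × 1.697)
    = 230888 / 13575.8 = 17.01 → 17 coils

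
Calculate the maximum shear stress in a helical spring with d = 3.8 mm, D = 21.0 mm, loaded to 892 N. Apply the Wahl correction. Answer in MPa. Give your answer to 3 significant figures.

1110 MPa

Spring index C = D/d = 21.0/3.8 = 5.5263
K_W = (4C−1)/(4C−4) + 0.615/C = 21.105/18.105 + 0.1113 = 1.2770
τ₀ = 8FD/(πd³) = 8·892·21.0/(π·3.8³) = 149856/172.39 = 869.31 MPa
τ_max = K·τ₀ = 1.2770 × 869.31 = 1110.1 MPa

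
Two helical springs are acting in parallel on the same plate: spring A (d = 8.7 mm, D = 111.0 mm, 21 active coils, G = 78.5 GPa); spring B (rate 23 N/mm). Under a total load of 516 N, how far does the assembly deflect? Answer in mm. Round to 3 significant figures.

k_A = Gd⁴/(8D³N_a) = (78.5×10³)(8.7⁴)/(8·111.0³·21) = 1.9573 N/mm
Parallel: k_eq = 1.9573 + 23 = 24.957 N/mm
δ = F/k_eq = 516/24.957 = 20.675 mm

20.7 mm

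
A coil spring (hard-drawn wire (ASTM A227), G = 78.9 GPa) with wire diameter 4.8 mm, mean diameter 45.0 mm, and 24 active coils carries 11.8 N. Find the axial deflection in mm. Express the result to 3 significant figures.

k = Gd⁴/(8D³N_a) = (78.9×10³)(4.8⁴)/(8·45.0³·24) = 2.3939 N/mm
δ = F/k = 11.8 / 2.3939 = 4.9292 mm

4.93 mm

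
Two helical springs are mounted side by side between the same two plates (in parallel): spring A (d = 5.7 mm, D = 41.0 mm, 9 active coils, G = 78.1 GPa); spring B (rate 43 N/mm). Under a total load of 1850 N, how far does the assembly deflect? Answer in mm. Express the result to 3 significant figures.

k_A = Gd⁴/(8D³N_a) = (78.1×10³)(5.7⁴)/(8·41.0³·9) = 16.614 N/mm
Parallel: k_eq = 16.614 + 43 = 59.614 N/mm
δ = F/k_eq = 1850/59.614 = 31.033 mm

31.0 mm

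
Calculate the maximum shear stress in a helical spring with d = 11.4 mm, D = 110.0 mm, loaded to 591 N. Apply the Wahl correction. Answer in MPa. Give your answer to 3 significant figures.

129 MPa

Spring index C = D/d = 110.0/11.4 = 9.6491
K_W = (4C−1)/(4C−4) + 0.615/C = 37.596/34.596 + 0.0637 = 1.1505
τ₀ = 8FD/(πd³) = 8·591·110.0/(π·11.4³) = 520080/4654.4 = 111.74 MPa
τ_max = K·τ₀ = 1.1505 × 111.74 = 128.55 MPa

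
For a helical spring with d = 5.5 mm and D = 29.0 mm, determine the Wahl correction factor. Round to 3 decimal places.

C = D/d = 29.0/5.5 = 5.2727
K_W = (4C−1)/(4C−4) + 0.615/C = 20.091/17.091 + 0.1166 = 1.2922

1.292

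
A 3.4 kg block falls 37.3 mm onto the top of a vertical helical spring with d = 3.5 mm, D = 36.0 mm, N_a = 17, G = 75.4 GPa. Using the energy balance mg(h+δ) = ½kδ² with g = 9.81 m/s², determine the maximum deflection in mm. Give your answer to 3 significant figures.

60.5 mm

k = Gd⁴/(8D³N_a) = (75.4×10³)(3.5⁴)/(8·36.0³·17) = 1.7832 N/mm
W = mg = 3.4 × 9.81 = 33.354 N
½kδ² − Wδ − Wh = 0 → δ = (W + √(W² + 2kWh))/k
δ = (33.354 + √(1112.5 + 4436.94))/1.7832 = (33.354 + 74.495)/1.7832 = 60.481 mm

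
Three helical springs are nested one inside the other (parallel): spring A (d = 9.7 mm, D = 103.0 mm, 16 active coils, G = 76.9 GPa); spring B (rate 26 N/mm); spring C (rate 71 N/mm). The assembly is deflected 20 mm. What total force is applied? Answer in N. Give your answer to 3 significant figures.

2040 N

k_A = Gd⁴/(8D³N_a) = (76.9×10³)(9.7⁴)/(8·103.0³·16) = 4.8673 N/mm
Parallel: k_eq = 4.8673 + 26 + 71 = 101.87 N/mm
F = k_eq·δ = 101.87·20 = 2037.3 N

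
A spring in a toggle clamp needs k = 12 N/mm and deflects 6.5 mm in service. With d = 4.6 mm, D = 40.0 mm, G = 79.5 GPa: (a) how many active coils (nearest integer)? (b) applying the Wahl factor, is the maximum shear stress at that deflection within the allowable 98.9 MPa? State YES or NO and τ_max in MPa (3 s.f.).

N_a = Gd⁴/(8D³k) = (79.5×10³)(4.6⁴)/(8·40.0³·12) = 5.794 → N_a = 6
Actual rate k = Gd⁴/(8D³·6) = 11.587 N/mm
Working load F = kδ = 11.587·6.5 = 75.317 N
C = 40.0/4.6 = 8.6957; K_W = (4C−1)/(4C−4)+0.615/C = 1.1682
τ_max = K_W·8FD/(πd³) = 1.1682·78.817 = 92.072 MPa
τ_max ≤ 98.9 MPa → acceptable

(a) 6 coils; (b) YES, τ_max = 92.1 MPa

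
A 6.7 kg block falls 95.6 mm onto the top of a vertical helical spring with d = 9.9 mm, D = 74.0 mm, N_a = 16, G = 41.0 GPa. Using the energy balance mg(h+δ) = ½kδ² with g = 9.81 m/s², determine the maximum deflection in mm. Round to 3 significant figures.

50.2 mm

k = Gd⁴/(8D³N_a) = (41.0×10³)(9.9⁴)/(8·74.0³·16) = 7.5931 N/mm
W = mg = 6.7 × 9.81 = 65.727 N
½kδ² − Wδ − Wh = 0 → δ = (W + √(W² + 2kWh))/k
δ = (65.727 + √(4320 + 95422.6))/7.5931 = (65.727 + 315.82)/7.5931 = 50.249 mm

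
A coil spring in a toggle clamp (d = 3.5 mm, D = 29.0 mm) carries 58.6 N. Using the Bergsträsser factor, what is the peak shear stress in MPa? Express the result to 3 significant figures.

118 MPa

Spring index C = D/d = 29.0/3.5 = 8.2857
K_B = (4C+2)/(4C−3) = 35.143/30.143 = 1.1659
τ₀ = 8FD/(πd³) = 8·58.6·29.0/(π·3.5³) = 13595.2/134.7 = 100.93 MPa
τ_max = K·τ₀ = 1.1659 × 100.93 = 117.68 MPa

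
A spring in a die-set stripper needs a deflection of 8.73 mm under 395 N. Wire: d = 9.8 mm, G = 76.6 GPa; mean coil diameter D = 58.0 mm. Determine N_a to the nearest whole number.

10

Required rate k = F/δ = 395/8.73 = 45.246 N/mm
N_a = Gd⁴/(8D³k) = (76.6×10³ × 9.8⁴)/(8 × 58.0³ × 45.246)
    = 7.06534e+08 / 7.06247e+07 = 10 → 10 coils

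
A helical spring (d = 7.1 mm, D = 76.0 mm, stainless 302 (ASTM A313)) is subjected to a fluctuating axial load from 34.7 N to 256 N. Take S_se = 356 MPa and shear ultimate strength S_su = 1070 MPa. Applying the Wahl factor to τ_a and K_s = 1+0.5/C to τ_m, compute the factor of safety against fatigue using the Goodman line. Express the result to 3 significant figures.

3.74

C = D/d = 76.0/7.1 = 10.7042; K_W = (4C−1)/(4C−4)+0.615/C = 1.1347; K_s = 1+0.5/C = 1.0467
F_a = (F_max−F_min)/2 = 110.65 N; F_m = (F_max+F_min)/2 = 145.35 N
τ_a = K_W·8F_aD/(πd³) = 1.1347 × 59.832 = 67.893 MPa
τ_m = K_s·8F_mD/(πd³) = 1.0467 × 78.595 = 82.266 MPa
Goodman: 1/n_f = τ_a/S_se + τ_m/S_su = 67.893/356 + 82.266/1070 = 0.19071 + 0.07688 = 0.2676
n_f = 1/0.2676 = 3.737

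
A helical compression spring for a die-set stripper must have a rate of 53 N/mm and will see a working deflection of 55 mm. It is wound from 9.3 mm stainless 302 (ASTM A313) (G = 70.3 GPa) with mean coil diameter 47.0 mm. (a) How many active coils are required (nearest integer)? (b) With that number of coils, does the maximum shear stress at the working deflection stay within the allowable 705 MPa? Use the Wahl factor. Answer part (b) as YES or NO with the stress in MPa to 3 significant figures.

N_a = Gd⁴/(8D³k) = (70.3×10³)(9.3⁴)/(8·47.0³·53) = 11.95 → N_a = 12
Actual rate k = Gd⁴/(8D³·12) = 52.762 N/mm
Working load F = kδ = 52.762·55 = 2901.9 N
C = 47.0/9.3 = 5.0538; K_W = (4C−1)/(4C−4)+0.615/C = 1.3067
τ_max = K_W·8FD/(πd³) = 1.3067·431.79 = 564.22 MPa
τ_max ≤ 705 MPa → acceptable

(a) 12 coils; (b) YES, τ_max = 564 MPa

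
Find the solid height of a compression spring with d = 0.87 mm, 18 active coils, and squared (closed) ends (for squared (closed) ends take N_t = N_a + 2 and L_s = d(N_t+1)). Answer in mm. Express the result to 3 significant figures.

squared (closed) ends: N_t = N_a + 2 = 18 + 2 = 20
L_s = d·(N_t+1) = 0.87 × 21 = 18.27 mm

18.3 mm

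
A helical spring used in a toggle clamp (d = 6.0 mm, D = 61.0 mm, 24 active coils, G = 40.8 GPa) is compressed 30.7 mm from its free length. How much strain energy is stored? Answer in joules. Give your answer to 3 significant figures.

k = Gd⁴/(8D³N_a) = (40.8×10³)(6.0⁴)/(8·61.0³·24) = 1.2133 N/mm
U = ½kδ² = 0.5 × 1.2133 × 30.7² = 571.77 N·mm = 0.57177 J

0.572 J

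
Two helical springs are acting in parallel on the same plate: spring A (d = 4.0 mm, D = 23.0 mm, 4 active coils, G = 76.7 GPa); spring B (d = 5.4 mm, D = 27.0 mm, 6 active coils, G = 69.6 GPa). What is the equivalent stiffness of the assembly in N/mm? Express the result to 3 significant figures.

k_A = Gd⁴/(8D³N_a) = (76.7×10³)(4.0⁴)/(8·23.0³·4) = 50.431 N/mm
k_B = Gd⁴/(8D³N_a) = (69.6×10³)(5.4⁴)/(8·27.0³·6) = 62.64 N/mm
Parallel: k_eq = 50.431 + 62.64 = 113.07 N/mm

113 N/mm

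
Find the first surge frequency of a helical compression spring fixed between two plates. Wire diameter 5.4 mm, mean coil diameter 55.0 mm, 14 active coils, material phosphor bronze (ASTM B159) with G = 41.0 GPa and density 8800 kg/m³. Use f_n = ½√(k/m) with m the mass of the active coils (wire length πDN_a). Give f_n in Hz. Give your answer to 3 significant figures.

31.0 Hz

k = Gd⁴/(8D³N_a) = (41.0×10³)(5.4⁴)/(8·55.0³·14) = 1.8709 N/mm = 1870.9 N/m
Wire length L = πDN_a = π·55.0·14 = 2419 mm
m = ρ·(πd²/4)·L = 8800 × 22.902×10⁻⁶ m² × 2.419 m = 0.48753 kg
f_n = ½√(k/m) = 0.5·√(1870.9/0.48753) = 0.5·√(3837.5) = 30.974 Hz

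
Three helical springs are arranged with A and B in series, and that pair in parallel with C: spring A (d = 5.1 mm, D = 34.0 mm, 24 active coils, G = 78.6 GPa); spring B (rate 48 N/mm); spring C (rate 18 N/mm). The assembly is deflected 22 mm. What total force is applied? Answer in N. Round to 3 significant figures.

531 N

k_A = Gd⁴/(8D³N_a) = (78.6×10³)(5.1⁴)/(8·34.0³·24) = 7.0464 N/mm
Springs A,B series: k_AB = 1/(1/7.0464+1/48) = 6.1444 N/mm; parallel with C: k_eq = 6.1444+18 = 24.144 N/mm
F = k_eq·δ = 24.144·22 = 531.18 N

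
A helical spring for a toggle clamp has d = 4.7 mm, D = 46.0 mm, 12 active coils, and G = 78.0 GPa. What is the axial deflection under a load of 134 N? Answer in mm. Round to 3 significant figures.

k = Gd⁴/(8D³N_a) = (78.0×10³)(4.7⁴)/(8·46.0³·12) = 4.0733 N/mm
δ = F/k = 134 / 4.0733 = 32.898 mm

32.9 mm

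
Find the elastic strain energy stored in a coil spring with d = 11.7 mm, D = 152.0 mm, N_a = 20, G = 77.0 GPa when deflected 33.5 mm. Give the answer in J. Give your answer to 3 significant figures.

1.44 J

k = Gd⁴/(8D³N_a) = (77.0×10³)(11.7⁴)/(8·152.0³·20) = 2.5679 N/mm
U = ½kδ² = 0.5 × 2.5679 × 33.5² = 1440.9 N·mm = 1.4409 J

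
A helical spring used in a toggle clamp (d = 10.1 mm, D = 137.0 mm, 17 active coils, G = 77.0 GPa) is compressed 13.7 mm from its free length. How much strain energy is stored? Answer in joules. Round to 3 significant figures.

0.215 J

k = Gd⁴/(8D³N_a) = (77.0×10³)(10.1⁴)/(8·137.0³·17) = 2.2913 N/mm
U = ½kδ² = 0.5 × 2.2913 × 13.7² = 215.02 N·mm = 0.21502 J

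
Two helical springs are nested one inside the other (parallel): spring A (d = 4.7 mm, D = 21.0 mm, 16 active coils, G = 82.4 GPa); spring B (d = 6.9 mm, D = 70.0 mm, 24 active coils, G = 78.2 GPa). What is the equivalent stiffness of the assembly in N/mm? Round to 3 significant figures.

36.6 N/mm

k_A = Gd⁴/(8D³N_a) = (82.4×10³)(4.7⁴)/(8·21.0³·16) = 33.92 N/mm
k_B = Gd⁴/(8D³N_a) = (78.2×10³)(6.9⁴)/(8·70.0³·24) = 2.6916 N/mm
Parallel: k_eq = 33.92 + 2.6916 = 36.611 N/mm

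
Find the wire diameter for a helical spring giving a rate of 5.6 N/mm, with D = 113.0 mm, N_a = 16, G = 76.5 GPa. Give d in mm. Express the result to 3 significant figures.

10.8 mm

d = (8D³N_a·k / G)^(1/4) = (8·113.0³·16·5.6 / (76.5×10³))^0.25
  = (13520)^0.25 = 10.7831 mm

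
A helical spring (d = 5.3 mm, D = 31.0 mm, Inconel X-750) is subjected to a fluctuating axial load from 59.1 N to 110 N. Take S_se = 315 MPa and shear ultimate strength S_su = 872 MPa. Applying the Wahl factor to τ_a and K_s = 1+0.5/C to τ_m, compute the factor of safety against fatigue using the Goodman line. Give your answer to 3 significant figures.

9.11

C = D/d = 31.0/5.3 = 5.8491; K_W = (4C−1)/(4C−4)+0.615/C = 1.2598; K_s = 1+0.5/C = 1.0855
F_a = (F_max−F_min)/2 = 25.45 N; F_m = (F_max+F_min)/2 = 84.55 N
τ_a = K_W·8F_aD/(πd³) = 1.2598 × 13.495 = 17.001 MPa
τ_m = K_s·8F_mD/(πd³) = 1.0855 × 44.832 = 48.664 MPa
Goodman: 1/n_f = τ_a/S_se + τ_m/S_su = 17.001/315 + 48.664/872 = 0.05397 + 0.05581 = 0.10978
n_f = 1/0.10978 = 9.109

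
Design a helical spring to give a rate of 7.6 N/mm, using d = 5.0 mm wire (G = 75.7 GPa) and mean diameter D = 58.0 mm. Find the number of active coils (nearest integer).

4

N_a = Gd⁴/(8D³k) = (75.7×10³ × 5.0⁴)/(8 × 58.0³ × 7.6)
    = 4.73125e+07 / 1.18628e+07 = 3.988 → 4 coils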